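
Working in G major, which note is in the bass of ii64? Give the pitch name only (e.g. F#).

E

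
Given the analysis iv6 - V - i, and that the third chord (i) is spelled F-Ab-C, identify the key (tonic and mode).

i is given as F-Ab-C — a minor triad with root F.
If F is scale degree 1 and the mode makes that degree carry a minor triad, the tonic is F and the mode is minor.

F minor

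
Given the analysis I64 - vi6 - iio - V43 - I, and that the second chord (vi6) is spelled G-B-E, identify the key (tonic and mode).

vi6 is given as G-B-E — a minor triad with root E.
If E is scale degree 6 and the mode makes that degree carry a minor triad, the tonic is G and the mode is major.

G major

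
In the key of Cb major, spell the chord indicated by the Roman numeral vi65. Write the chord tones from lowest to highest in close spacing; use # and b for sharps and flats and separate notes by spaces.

Cb Eb Gb Ab

In Cb major, the submediant is Ab, and the diatonic chord built there is a minor seventh chord.
Stacking thirds from Ab gives Ab-Cb-Eb-Gb.
The figured bass 65 indicates first inversion, placing the third (Cb) in the bass: Cb-Eb-Gb-Ab.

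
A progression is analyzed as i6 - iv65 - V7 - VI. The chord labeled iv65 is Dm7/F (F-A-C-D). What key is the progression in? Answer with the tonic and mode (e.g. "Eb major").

iv65 is given as F-A-C-D — a minor seventh chord with root D.
If D is scale degree 4 and the mode makes that degree carry a minor seventh chord, the tonic is A and the mode is minor.

A minor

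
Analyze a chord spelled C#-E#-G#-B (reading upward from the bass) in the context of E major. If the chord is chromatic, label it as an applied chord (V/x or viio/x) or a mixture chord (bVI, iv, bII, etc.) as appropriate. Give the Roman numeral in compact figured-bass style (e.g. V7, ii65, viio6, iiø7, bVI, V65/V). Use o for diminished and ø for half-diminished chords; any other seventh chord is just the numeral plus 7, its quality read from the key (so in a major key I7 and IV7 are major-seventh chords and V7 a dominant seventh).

The pitches C#-E#-G#-B form a dominant seventh chord rooted on C#.
C# is not a diatonic chord root with this quality in E major, but it lies a perfect fifth above F# (ii), so the chord functions as an applied dominant of ii.

V7/ii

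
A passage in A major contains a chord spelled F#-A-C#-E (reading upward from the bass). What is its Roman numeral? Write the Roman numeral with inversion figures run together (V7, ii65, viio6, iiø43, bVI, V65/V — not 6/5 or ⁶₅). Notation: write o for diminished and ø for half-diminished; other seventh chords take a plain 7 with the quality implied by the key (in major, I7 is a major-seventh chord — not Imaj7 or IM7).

vi7

Stacked in thirds the chord is F#-A-C#-E: a minor seventh chord on F#.
F# is scale degree 6 in A major, and a minor seventh chord on that degree is written vi7.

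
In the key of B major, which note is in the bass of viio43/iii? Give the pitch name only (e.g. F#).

The applied chord viio43/iii is rooted on C##: C##-E#-G#-B.
The figure 43 means second inversion — the fifth is in the bass.

G#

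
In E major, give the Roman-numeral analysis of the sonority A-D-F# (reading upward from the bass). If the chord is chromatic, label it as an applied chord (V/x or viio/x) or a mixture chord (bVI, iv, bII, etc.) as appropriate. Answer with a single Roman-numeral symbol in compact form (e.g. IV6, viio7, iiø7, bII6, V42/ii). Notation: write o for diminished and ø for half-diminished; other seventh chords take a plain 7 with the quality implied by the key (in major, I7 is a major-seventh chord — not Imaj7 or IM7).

bVII64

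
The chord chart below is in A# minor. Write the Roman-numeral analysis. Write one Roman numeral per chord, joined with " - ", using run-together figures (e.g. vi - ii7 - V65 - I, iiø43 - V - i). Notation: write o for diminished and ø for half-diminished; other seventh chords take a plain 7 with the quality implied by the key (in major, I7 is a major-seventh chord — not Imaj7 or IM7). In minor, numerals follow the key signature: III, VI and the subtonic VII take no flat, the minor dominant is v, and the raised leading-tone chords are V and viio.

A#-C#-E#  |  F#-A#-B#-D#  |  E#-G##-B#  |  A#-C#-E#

i - iiø43 - V - i

A#-C#-E#: root A# is the tonic; minor triad there is i.
F#-A#-B#-D#: half-diminished seventh chord on B# = scale degree 2 → iiø43.
E#-G##-B#: root E# is the dominant; major triad there is V.
A#-C#-E#: minor triad on A# = scale degree 1 → i.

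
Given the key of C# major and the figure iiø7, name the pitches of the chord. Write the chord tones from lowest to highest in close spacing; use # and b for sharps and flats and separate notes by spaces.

D# F# A C#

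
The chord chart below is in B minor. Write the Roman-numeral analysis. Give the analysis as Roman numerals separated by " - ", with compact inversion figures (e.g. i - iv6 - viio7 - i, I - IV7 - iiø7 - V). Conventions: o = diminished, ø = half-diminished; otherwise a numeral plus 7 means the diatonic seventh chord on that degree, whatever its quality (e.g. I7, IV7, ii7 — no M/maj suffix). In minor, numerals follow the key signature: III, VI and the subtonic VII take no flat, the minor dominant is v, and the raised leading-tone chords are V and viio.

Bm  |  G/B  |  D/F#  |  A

i - VI6 - III6 - VII

Bm: minor triad on B = scale degree 1 → i.
G/B has root G, degree 6 in B minor, so VI6.
D/F#: root D is the mediant; major triad there is III6.
A has root A, degree 7 in B minor, so VII.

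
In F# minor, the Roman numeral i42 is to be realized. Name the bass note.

E

i in F# minor has root F#; the chord is F#-A-C#-E.
The figure 42 means third inversion — the seventh is in the bass.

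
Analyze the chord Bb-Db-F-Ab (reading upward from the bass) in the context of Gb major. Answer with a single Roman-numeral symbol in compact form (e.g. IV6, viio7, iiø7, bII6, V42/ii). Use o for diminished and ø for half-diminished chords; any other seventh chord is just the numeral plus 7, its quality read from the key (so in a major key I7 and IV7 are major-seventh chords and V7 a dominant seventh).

iii7

Stacked in thirds the chord is Bb-Db-F-Ab: a minor seventh chord on Bb.
In Gb major, Bb is the mediant; the diatonic minor seventh chord there is iii7.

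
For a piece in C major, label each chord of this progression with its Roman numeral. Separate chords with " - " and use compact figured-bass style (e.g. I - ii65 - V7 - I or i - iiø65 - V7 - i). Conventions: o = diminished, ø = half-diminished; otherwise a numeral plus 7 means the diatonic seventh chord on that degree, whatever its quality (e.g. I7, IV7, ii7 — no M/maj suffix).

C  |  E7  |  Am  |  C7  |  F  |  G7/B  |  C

I - V7/vi - vi - V7/IV - IV - V65 - I

C: root C is the tonic; major triad there is I.
E7: chromatic; E is V of vi, so V7/vi.
Am: minor triad on A = scale degree 6 → vi.
C7: a dominant seventh chord on C, the applied dominant of IV → V7/IV.
F: major triad on F = scale degree 4 → IV.
G7/B: root G is the dominant; dominant seventh chord there is V65.
C: major triad on C = scale degree 1 → I.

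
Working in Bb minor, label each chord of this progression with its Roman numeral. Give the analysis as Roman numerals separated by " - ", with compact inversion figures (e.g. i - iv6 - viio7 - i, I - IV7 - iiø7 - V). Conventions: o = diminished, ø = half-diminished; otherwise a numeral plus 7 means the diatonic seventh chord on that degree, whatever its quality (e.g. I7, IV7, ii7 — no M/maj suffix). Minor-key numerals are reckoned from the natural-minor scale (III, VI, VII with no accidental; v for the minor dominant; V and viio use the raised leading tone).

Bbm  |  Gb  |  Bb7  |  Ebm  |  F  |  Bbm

Bbm: minor triad on Bb = scale degree 1 → i.
Gb: major triad on Gb = scale degree 6 → VI.
Bb7 is the secondary dominant of iv (dominant seventh chord on Bb): V7/iv.
Ebm: minor triad on Eb = scale degree 4 → iv.
F has root F, degree 5 in Bb minor, so V.
Bbm: minor triad on Bb = scale degree 1 → i.

i - VI - V7/iv - iv - V - i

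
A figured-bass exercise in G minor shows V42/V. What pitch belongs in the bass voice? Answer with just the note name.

G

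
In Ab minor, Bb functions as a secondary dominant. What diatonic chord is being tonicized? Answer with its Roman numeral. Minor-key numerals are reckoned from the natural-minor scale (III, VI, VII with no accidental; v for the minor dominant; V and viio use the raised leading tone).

V

The chord is a major triad on Bb.
A dominant resolves down a perfect fifth: Bb → Eb. In Ab minor, Eb is scale degree 5, i.e. V.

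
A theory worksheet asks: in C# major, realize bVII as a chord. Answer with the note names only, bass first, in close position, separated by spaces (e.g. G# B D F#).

B D# F#

bVII is a major triad on the lowered seventh degree (the subtonic), borrowed from the parallel minor. In C# major that root is B.
So the chord is B-D#-F#.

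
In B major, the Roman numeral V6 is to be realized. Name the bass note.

A#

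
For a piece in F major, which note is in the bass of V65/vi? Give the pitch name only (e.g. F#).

The applied chord V65/vi is rooted on A: A-C#-E-G.
The figure 65 means first inversion — the third is in the bass.

C#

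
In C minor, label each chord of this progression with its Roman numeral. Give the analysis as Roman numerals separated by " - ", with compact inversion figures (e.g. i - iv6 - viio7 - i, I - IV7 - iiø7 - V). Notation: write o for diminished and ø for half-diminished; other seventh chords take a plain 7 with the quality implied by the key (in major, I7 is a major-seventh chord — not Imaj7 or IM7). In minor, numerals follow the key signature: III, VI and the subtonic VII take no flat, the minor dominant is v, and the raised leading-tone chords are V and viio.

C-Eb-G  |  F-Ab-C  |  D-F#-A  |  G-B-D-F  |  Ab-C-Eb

C-Eb-G: root C is the tonic; minor triad there is i.
F-Ab-C: root F is the subdominant; minor triad there is iv.
D-F#-A: chromatic; D is V of V, so V/V.
G-B-D-F has root G, degree 5 in C minor, so V7.
Ab-C-Eb has root Ab, degree 6 in C minor, so VI.

i - iv - V/V - V7 - VI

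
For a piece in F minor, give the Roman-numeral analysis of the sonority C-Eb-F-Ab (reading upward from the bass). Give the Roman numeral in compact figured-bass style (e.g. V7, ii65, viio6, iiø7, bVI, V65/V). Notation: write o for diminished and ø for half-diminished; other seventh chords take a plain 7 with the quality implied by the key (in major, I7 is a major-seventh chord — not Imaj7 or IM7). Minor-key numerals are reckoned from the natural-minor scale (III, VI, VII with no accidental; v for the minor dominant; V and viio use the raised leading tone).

i43

Stacked in thirds the chord is F-Ab-C-Eb: a minor seventh chord on F.
In F minor, F is the tonic; the diatonic minor seventh chord there is i7.
With C in the bass the chord is in second inversion, so the figured bass is 43.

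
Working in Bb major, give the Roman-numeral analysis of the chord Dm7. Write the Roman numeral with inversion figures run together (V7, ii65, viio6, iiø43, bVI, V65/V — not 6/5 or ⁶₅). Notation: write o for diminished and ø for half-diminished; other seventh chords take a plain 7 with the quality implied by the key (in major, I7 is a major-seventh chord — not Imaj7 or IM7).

Stacked in thirds the chord is D-F-A-C: a minor seventh chord on D.
In Bb major, D is the mediant; the diatonic minor seventh chord there is iii7.

iii7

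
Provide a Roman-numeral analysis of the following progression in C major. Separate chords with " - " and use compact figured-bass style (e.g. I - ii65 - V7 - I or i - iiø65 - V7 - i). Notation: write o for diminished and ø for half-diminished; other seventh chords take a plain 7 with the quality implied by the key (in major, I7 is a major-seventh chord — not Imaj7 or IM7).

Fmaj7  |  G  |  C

IV7 - V - I

Fmaj7: major seventh chord on F = scale degree 4 → IV7.
G: major triad on G = scale degree 5 → V.
C has root C, degree 1 in C major, so I.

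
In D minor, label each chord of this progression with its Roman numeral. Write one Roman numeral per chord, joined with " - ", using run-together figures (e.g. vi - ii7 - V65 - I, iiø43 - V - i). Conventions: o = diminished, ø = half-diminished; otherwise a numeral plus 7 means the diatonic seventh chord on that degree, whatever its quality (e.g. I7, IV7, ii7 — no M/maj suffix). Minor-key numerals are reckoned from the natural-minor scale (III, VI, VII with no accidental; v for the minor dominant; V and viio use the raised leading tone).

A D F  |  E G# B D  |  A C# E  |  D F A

A-D-F: minor triad on D = scale degree 1 → i64.
E-G#-B-D: a dominant seventh chord on E, the applied dominant of V → V7/V.
A-C#-E: major triad on A = scale degree 5 → V.
D-F-A has root D, degree 1 in D minor, so i.

i64 - V7/V - V - i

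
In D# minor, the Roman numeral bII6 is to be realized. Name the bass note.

G#

bII in D# minor has root E; the chord is E-G#-B.
The figure 6 means first inversion — the third is in the bass.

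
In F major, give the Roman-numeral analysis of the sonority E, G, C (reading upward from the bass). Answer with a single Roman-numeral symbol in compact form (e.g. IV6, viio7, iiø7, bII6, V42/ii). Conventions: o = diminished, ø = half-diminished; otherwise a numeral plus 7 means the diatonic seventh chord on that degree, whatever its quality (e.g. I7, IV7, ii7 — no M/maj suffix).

Stacked in thirds the chord is C-E-G: a major triad on C.
In F major, C is the dominant; the diatonic major triad there is V.
With E in the bass the chord is in first inversion, so the figured bass is 6.

V6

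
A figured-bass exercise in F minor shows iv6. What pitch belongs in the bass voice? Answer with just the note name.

Db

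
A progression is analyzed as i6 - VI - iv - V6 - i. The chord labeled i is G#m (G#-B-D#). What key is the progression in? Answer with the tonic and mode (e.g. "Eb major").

G# minor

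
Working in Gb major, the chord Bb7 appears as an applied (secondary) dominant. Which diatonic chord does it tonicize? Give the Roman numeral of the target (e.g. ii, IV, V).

vi

The chord is a dominant seventh chord on Bb.
A dominant resolves down a perfect fifth: Bb → Eb. In Gb major, Eb is scale degree 6, i.e. vi.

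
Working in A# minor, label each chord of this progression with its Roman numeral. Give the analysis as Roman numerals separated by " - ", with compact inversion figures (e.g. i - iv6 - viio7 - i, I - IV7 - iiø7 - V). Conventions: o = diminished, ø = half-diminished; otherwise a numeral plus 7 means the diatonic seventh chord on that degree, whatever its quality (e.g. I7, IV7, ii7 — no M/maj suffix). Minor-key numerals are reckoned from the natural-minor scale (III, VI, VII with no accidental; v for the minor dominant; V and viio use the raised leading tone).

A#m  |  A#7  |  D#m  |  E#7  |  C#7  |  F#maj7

A#m: minor triad on A# = scale degree 1 → i.
A#7: chromatic; A# is V of iv, so V7/iv.
D#m: minor triad on D# = scale degree 4 → iv.
E#7: dominant seventh chord on E# = scale degree 5 → V7.
C#7: chromatic; C# is V of VI, so V7/VI.
F#maj7 has root F#, degree 6 in A# minor, so VI7.

i - V7/iv - iv - V7 - V7/VI - VI7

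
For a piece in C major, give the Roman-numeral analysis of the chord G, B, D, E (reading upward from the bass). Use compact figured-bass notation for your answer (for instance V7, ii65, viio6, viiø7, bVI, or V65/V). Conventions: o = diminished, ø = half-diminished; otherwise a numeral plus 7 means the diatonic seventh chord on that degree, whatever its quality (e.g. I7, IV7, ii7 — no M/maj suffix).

The pitches E-G-B-D form a minor seventh chord rooted on E.
E is scale degree 3 in C major, and a minor seventh chord on that degree is written iii7.
With G in the bass the chord is in first inversion, so the figured bass is 65.

iii65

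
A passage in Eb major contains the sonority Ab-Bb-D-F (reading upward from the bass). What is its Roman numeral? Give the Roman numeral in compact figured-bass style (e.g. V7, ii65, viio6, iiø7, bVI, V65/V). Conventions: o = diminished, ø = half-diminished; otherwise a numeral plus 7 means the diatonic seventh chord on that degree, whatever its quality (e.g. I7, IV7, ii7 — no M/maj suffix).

V42

Stacked in thirds the chord is Bb-D-F-Ab: a dominant seventh chord on Bb.
Bb is scale degree 5 in Eb major, and a dominant seventh chord on that degree is written V7.
With Ab in the bass the chord is in third inversion, so the figured bass is 42.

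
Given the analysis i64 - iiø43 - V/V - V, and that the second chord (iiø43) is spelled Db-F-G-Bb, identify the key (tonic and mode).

F minor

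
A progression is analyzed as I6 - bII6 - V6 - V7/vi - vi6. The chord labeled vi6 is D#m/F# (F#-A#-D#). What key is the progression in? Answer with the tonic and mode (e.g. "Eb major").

F# major

vi6 is given as F#-A#-D# — a minor triad with root D#.
vi6 on D# implies D# is the submediant; that puts the tonic at F#, and the lowercase numeral fits major mode.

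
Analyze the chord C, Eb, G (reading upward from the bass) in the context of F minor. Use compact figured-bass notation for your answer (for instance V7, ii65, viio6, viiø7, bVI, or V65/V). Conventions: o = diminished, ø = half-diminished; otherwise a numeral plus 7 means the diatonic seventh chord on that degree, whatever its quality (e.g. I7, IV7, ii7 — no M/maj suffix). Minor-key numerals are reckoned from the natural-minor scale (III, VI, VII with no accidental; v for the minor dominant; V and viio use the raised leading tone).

v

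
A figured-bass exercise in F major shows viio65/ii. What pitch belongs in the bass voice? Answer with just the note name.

A

The applied chord viio65/ii is rooted on F#: F#-A-C-Eb.
The figure 65 means first inversion — the third is in the bass.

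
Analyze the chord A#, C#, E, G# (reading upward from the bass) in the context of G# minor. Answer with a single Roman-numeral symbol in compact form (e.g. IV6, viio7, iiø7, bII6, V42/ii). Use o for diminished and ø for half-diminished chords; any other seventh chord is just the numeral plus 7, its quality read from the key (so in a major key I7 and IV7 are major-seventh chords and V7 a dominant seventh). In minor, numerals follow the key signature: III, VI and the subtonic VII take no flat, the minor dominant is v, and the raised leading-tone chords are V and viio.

The pitches A#-C#-E-G# form a half-diminished seventh chord rooted on A#.
In G# minor, A# is the supertonic; the diatonic half-diminished seventh chord there is iiø7.

iiø7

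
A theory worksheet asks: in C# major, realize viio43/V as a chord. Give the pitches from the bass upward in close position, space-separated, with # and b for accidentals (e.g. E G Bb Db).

viio43/V is a secondary leading-tone chord. The target V is G# in C# major; the applied chord is rooted a semitone below, on F##.
Building a fully diminished seventh chord on F## gives F##-A#-C#-E.
The figured bass 43 indicates second inversion, placing the fifth (C#) in the bass: C#-E-F##-A#.

C# E F## A#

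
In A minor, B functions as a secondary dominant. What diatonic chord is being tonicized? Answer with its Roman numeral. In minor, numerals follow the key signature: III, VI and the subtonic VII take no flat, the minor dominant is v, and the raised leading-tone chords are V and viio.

The chord is a major triad on B.
A dominant resolves down a perfect fifth: B → E. In A minor, E is scale degree 5, i.e. V.

V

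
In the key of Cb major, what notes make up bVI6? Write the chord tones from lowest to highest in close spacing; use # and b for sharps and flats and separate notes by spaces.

Cb Ebb Abb

bVI6 is a major triad on the lowered sixth degree, borrowed from the parallel minor. In Cb major that root is Abb.
So the chord is Abb-Cb-Ebb.
With the 6 figure the chord is in first inversion; from the bass Cb upward in close position it reads Cb-Ebb-Abb.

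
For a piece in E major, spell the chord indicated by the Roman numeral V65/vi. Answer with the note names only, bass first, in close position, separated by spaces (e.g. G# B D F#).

V65/vi is a secondary dominant — the dominant seventh of vi. vi in E major is C#, so the applied chord's root is G#, a perfect fifth above.
Building a dominant seventh chord on G# gives G#-B#-D#-F#.
The figured bass 65 indicates first inversion, placing the third (B#) in the bass: B#-D#-F#-G#.

B# D# F# G#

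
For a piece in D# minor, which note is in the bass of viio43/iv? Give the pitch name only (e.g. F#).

C#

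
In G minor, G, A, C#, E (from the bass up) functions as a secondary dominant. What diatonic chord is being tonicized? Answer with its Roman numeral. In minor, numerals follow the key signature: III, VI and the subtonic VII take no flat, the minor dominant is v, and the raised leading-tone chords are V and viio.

V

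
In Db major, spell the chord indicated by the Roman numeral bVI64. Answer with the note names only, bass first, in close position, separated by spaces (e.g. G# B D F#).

Fb Bbb Db

Scale degree 6 in Db major is Bb; lowering it a half step gives Bbb. bVI64 is a major triad on the lowered sixth degree, borrowed from the parallel minor.
So the chord is Bbb-Db-Fb.
The figured bass 64 indicates second inversion, placing the fifth (Fb) in the bass: Fb-Bbb-Db.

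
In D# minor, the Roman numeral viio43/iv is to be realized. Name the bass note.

The applied chord viio43/iv is rooted on F##: F##-A#-C#-E.
The figure 43 means second inversion — the fifth is in the bass.

C#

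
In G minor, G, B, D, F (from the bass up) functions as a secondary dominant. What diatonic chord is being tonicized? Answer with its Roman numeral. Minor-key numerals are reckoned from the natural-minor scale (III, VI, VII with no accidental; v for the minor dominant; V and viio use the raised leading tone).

The chord is a dominant seventh chord on G.
A dominant resolves down a perfect fifth: G → C. In G minor, C is scale degree 4, i.e. iv.

iv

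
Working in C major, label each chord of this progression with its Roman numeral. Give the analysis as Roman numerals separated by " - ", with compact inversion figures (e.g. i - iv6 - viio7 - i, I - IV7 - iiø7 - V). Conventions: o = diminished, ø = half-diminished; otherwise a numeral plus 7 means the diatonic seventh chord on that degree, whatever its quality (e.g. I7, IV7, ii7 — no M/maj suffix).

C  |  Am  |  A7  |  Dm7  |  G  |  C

C: major triad on C = scale degree 1 → I.
Am: root A is the submediant; minor triad there is vi.
A7: a dominant seventh chord on A, the applied dominant of ii → V7/ii.
Dm7: minor seventh chord on D = scale degree 2 → ii7.
G: major triad on G = scale degree 5 → V.
C: major triad on C = scale degree 1 → I.

I - vi - V7/ii - ii7 - V - I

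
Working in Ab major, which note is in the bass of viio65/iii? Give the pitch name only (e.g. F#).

D

The applied chord viio65/iii is rooted on B: B-D-F-Ab.
The figure 65 means first inversion — the third is in the bass.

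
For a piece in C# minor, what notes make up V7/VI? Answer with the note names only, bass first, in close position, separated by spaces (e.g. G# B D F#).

E G# B D

The slash means an applied dominant: we want the dominant of VI. In C# minor, VI is A major, and its dominant is built on E.
Building a dominant seventh chord on E gives E-G#-B-D.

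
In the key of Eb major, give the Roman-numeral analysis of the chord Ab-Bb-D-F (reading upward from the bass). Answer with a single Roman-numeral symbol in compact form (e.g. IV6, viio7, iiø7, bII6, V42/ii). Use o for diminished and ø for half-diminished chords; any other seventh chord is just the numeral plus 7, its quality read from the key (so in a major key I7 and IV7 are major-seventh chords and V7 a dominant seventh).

V42

The pitches Bb-D-F-Ab form a dominant seventh chord rooted on Bb.
In Eb major, Bb is the dominant; the diatonic dominant seventh chord there is V7.
With Ab in the bass the chord is in third inversion, so the figured bass is 42.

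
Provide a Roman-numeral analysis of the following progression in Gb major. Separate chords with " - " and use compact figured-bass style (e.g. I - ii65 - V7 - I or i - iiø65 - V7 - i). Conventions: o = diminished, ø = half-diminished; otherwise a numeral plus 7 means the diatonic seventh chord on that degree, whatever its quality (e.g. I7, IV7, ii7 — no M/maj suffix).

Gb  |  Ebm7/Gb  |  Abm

I - vi65 - ii

Gb has root Gb, degree 1 in Gb major, so I.
Ebm7/Gb: minor seventh chord on Eb = scale degree 6 → vi65.
Abm: minor triad on Ab = scale degree 2 → ii.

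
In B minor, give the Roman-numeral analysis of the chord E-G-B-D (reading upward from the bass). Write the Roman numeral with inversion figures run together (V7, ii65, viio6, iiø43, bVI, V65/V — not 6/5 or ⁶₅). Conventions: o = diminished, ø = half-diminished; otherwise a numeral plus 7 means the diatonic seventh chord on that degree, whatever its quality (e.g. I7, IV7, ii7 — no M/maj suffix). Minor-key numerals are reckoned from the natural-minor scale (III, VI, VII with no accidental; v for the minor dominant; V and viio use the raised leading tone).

iv7

Stacked in thirds the chord is E-G-B-D: a minor seventh chord on E.
E is scale degree 4 in B minor, and a minor seventh chord on that degree is written iv7.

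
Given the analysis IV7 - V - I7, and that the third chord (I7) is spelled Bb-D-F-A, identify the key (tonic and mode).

The chord Bbmaj7 is a major seventh chord rooted on Bb; its label is I7.
If Bb is scale degree 1 and the mode makes that degree carry a major seventh chord, the tonic is Bb and the mode is major.

Bb major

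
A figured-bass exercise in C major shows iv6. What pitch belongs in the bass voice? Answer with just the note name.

iv in C major has root F; the chord is F-Ab-C.
The figure 6 means first inversion — the third is in the bass.

Ab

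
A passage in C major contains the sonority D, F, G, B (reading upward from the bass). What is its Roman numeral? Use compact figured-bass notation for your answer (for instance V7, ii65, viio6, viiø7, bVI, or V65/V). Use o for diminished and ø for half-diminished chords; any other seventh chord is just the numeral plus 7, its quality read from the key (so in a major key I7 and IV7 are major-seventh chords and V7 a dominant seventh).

The pitches G-B-D-F form a dominant seventh chord rooted on G.
In C major, G is the dominant; the diatonic dominant seventh chord there is V7.
With D in the bass the chord is in second inversion, so the figured bass is 43.

V43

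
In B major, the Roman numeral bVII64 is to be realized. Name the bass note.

E

bVII in B major has root A; the chord is A-C#-E.
The figure 64 means second inversion — the fifth is in the bass.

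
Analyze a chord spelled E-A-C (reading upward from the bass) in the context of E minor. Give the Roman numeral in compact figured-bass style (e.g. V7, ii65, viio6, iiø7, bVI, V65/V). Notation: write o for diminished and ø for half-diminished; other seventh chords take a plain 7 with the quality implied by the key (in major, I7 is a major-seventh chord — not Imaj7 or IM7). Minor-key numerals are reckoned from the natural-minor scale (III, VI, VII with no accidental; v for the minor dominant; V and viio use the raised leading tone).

iv64

Stacked in thirds the chord is A-C-E: a minor triad on A.
A is scale degree 4 in E minor, and a minor triad on that degree is written iv.
With E in the bass the chord is in second inversion, so the figured bass is 64.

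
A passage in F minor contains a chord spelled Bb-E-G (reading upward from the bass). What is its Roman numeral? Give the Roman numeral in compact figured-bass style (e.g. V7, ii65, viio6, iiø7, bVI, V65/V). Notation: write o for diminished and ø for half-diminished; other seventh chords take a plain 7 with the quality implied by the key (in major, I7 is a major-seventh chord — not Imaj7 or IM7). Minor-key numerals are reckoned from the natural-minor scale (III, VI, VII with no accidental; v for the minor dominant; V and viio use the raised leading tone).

viio64

Stacked in thirds the chord is E-G-Bb: a diminished triad on E.
E is scale degree 7 in F minor, and a diminished triad on that degree is written viio.
With Bb in the bass the chord is in second inversion, so the figured bass is 64.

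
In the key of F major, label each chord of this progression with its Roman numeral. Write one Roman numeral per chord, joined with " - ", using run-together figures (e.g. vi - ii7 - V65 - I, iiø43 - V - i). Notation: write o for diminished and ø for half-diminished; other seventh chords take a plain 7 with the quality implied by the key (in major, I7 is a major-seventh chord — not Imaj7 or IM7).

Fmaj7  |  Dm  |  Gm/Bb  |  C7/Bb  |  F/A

I7 - vi - ii6 - V42 - I6

Fmaj7: major seventh chord on F = scale degree 1 → I7.
Dm: minor triad on D = scale degree 6 → vi.
Gm/Bb: minor triad on G = scale degree 2 → ii6.
C7/Bb: dominant seventh chord on C = scale degree 5 → V42.
F/A has root F, degree 1 in F major, so I6.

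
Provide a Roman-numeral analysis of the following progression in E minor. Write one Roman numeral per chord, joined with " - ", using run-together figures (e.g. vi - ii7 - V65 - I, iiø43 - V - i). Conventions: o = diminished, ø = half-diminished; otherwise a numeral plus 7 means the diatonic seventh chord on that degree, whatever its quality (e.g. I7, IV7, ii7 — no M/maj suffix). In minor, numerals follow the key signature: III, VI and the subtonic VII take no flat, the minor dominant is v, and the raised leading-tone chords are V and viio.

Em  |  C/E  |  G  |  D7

i - VI6 - III - VII7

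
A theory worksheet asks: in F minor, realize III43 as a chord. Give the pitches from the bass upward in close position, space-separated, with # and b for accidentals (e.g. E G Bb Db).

Eb G Ab C

In F minor, the mediant is Ab, and the diatonic chord built there is a major seventh chord.
That chord is spelled Ab-C-Eb-G.
With the 43 figure the chord is in second inversion; from the bass Eb upward in close position it reads Eb-G-Ab-C.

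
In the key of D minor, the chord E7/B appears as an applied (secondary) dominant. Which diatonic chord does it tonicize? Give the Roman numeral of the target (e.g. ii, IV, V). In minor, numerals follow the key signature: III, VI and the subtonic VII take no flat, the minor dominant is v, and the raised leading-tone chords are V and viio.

The chord is a dominant seventh chord on E.
A dominant resolves down a perfect fifth: E → A. In D minor, A is scale degree 5, i.e. V.

V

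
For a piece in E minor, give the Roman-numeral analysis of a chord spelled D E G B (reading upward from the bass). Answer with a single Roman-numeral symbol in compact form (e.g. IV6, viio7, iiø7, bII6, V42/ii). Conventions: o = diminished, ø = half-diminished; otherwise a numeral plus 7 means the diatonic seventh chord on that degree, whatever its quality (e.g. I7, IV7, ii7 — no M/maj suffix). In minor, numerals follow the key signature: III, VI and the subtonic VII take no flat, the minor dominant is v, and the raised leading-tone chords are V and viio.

i42

The pitches E-G-B-D form a minor seventh chord rooted on E.
In E minor, E is the tonic; the diatonic minor seventh chord there is i7.
With D in the bass the chord is in third inversion, so the figured bass is 42.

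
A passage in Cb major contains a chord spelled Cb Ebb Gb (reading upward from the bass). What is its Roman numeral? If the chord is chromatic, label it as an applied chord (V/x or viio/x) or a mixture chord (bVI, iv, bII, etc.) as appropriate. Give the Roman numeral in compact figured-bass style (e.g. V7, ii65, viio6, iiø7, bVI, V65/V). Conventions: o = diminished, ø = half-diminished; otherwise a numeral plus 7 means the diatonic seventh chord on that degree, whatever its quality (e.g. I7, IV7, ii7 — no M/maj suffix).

i

Stacked in thirds the chord is Cb-Ebb-Gb: a minor triad on Cb.
Cb is the first degree of Cb major. This is the minor tonic, borrowed from the parallel minor.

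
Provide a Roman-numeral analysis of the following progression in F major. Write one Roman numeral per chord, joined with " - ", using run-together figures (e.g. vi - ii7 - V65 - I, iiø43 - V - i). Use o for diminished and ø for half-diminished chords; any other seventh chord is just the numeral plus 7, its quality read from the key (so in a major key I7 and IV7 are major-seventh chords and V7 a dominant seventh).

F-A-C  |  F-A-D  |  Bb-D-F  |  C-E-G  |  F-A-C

F-A-C: root F is the tonic; major triad there is I.
F-A-D has root D, degree 6 in F major, so vi6.
Bb-D-F: major triad on Bb = scale degree 4 → IV.
C-E-G: major triad on C = scale degree 5 → V.
F-A-C: root F is the tonic; major triad there is I.

I - vi6 - IV - V - I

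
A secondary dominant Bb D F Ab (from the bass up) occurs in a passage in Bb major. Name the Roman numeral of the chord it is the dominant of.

IV

The chord is a dominant seventh chord on Bb.
A dominant resolves down a perfect fifth: Bb → Eb. In Bb major, Eb is scale degree 4, i.e. IV.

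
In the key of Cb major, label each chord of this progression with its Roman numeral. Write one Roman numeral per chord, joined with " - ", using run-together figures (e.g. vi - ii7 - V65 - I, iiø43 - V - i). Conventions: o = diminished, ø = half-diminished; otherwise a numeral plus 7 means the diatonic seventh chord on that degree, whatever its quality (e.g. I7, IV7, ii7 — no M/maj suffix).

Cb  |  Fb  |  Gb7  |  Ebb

I - IV - V7 - bIII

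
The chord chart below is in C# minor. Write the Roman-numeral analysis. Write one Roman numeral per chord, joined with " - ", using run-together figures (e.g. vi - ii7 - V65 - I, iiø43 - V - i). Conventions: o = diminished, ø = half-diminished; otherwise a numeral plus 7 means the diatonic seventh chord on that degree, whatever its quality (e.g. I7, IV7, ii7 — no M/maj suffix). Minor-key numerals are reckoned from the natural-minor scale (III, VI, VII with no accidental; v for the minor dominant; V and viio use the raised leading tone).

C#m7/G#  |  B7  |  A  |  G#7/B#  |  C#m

i43 - VII7 - VI - V65 - i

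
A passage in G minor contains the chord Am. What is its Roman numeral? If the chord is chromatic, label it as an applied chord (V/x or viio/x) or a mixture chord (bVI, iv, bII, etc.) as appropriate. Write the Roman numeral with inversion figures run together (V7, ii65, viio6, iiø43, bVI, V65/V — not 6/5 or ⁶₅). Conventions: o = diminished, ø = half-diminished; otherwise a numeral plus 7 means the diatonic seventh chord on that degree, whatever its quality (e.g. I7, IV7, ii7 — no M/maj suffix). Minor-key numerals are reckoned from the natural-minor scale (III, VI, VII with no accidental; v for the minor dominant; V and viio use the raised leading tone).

ii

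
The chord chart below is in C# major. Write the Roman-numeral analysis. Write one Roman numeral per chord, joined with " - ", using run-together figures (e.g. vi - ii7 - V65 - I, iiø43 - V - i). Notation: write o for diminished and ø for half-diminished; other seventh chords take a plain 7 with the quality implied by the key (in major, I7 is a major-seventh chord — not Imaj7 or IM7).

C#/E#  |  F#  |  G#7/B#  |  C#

I6 - IV - V65 - I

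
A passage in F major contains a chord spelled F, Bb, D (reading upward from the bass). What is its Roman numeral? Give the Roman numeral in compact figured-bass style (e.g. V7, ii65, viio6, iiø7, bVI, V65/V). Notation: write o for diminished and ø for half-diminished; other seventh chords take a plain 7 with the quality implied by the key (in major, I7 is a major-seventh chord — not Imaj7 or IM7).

The pitches Bb-D-F form a major triad rooted on Bb.
Bb is scale degree 4 in F major, and a major triad on that degree is written IV.
With F in the bass the chord is in second inversion, so the figured bass is 64.

IV64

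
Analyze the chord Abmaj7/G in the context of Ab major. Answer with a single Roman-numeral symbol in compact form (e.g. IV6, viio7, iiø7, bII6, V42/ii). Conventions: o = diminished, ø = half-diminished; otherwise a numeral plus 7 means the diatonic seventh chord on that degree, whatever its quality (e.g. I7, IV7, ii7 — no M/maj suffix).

I42

Stacked in thirds the chord is Ab-C-Eb-G: a major seventh chord on Ab.
Ab is scale degree 1 in Ab major, and a major seventh chord on that degree is written I7.
With G in the bass the chord is in third inversion, so the figured bass is 42.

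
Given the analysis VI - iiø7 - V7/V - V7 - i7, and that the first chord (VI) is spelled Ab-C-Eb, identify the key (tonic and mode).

C minor

The anchor chord is a major triad on Ab, labeled VI.
If Ab is scale degree 6 and the mode makes that degree carry a major triad, the tonic is C and the mode is minor.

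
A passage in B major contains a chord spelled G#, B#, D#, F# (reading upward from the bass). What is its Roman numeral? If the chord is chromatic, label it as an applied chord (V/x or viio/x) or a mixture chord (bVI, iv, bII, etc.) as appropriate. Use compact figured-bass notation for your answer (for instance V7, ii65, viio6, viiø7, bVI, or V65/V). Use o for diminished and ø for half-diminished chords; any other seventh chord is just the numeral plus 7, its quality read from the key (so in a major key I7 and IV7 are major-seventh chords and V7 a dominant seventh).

V7/ii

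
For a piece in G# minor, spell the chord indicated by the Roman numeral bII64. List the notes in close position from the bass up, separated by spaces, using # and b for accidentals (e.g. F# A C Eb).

bII64 is the Neapolitan chord — a major triad on the lowered second degree. In G# minor that root is A.
So the chord is A-C#-E, a major triad.
The figured bass 64 indicates second inversion, placing the fifth (E) in the bass: E-A-C#.

E A C#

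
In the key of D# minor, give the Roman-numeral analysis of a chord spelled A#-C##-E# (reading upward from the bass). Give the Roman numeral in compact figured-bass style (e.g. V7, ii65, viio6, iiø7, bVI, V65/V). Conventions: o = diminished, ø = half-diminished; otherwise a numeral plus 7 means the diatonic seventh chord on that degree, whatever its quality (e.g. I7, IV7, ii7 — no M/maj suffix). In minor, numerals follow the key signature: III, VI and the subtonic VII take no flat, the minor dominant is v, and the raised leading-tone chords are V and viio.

V

Stacked in thirds the chord is A#-C##-E#: a major triad on A#.
A# is scale degree 5 in D# minor, and a major triad on that degree is written V.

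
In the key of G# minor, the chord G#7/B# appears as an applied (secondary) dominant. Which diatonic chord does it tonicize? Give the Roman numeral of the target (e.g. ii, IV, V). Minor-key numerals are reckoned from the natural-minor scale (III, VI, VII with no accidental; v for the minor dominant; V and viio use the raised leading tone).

The chord is a dominant seventh chord on G#.
A dominant resolves down a perfect fifth: G# → C#. In G# minor, C# is scale degree 4, i.e. iv.

iv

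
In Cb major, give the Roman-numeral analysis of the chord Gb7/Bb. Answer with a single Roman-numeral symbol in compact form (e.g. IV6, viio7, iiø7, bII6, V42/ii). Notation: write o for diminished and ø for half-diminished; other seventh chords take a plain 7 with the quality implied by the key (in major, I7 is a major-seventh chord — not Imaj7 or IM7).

V65

Stacked in thirds the chord is Gb-Bb-Db-Fb: a dominant seventh chord on Gb.
Gb is scale degree 5 in Cb major, and a dominant seventh chord on that degree is written V7.
With Bb in the bass the chord is in first inversion, so the figured bass is 65.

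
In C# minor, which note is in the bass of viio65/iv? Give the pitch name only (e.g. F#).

The applied chord viio65/iv is rooted on E#: E#-G#-B-D.
The figure 65 means first inversion — the third is in the bass.

G#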